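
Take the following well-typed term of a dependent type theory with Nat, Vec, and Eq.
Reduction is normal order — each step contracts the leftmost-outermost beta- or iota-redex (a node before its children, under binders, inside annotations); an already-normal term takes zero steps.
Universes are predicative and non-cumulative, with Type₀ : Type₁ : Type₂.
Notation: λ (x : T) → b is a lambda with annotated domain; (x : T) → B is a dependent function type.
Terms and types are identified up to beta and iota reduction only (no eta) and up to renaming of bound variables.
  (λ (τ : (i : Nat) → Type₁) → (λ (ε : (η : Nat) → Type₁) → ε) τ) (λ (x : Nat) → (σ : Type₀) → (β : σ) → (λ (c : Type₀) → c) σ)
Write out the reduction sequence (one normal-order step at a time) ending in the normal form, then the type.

normal-order reduction:
  (λ (τ : (i : Nat) → Type₁) → (λ (ε : (η : Nat) → Type₁) → ε) τ) (λ (x : Nat) → (σ : Type₀) → (β : σ) → (λ (c : Type₀) → c) σ)
  ~> (λ (τ : (i : Nat) → Type₁) → τ) (λ (ε : Nat) → (η : Type₀) → (x : η) → (λ (σ : Type₀) → σ) η)
  ~> λ (τ : Nat) → (i : Type₀) → (ε : i) → (λ (η : Type₀) → η) i
  ~> λ (τ : Nat) → (i : Type₀) → (ε : i) → i
the term's type:
  (τ : Nat) → Type₁


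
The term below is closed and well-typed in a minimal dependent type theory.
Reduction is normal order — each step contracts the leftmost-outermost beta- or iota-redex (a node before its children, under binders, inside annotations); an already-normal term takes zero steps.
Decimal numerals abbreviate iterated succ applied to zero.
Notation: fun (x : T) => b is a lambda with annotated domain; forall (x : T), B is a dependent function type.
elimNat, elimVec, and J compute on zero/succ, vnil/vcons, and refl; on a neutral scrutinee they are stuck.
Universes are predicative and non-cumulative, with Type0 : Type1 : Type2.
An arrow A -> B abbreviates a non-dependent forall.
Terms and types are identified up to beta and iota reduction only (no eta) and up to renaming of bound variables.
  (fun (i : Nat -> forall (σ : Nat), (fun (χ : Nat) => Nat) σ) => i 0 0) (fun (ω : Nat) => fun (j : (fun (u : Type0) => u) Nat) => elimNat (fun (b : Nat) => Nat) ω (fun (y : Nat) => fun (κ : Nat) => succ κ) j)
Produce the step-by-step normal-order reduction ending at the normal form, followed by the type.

normal-order reduction sequence:
  (fun (i : Nat -> forall (σ : Nat), (fun (χ : Nat) => Nat) σ) => i 0 0) (fun (ω : Nat) => fun (j : (fun (u : Type0) => u) Nat) => elimNat (fun (b : Nat) => Nat) ω (fun (y : Nat) => fun (κ : Nat) => succ κ) j)
  ~> (fun (i : Nat) => fun (σ : (fun (χ : Type0) => χ) Nat) => elimNat (fun (ω : Nat) => Nat) i (fun (j : Nat) => fun (u : Nat) => succ u) σ) 0 0
  ~> (fun (i : (fun (σ : Type0) => σ) Nat) => elimNat (fun (χ : Nat) => Nat) 0 (fun (ω : Nat) => fun (j : Nat) => succ j) i) 0
  ~> elimNat (fun (i : Nat) => Nat) 0 (fun (σ : Nat) => fun (χ : Nat) => succ χ) 0
  ~> 0
type:
  Nat


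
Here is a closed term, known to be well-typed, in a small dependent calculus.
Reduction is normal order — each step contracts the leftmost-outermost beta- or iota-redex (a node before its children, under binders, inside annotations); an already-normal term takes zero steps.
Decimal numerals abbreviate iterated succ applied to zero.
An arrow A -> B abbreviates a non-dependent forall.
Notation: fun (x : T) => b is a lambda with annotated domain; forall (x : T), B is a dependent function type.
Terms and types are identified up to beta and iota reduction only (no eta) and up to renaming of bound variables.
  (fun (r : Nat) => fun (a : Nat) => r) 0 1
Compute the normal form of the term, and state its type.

resulting normal form:
  0
type:
  Nat


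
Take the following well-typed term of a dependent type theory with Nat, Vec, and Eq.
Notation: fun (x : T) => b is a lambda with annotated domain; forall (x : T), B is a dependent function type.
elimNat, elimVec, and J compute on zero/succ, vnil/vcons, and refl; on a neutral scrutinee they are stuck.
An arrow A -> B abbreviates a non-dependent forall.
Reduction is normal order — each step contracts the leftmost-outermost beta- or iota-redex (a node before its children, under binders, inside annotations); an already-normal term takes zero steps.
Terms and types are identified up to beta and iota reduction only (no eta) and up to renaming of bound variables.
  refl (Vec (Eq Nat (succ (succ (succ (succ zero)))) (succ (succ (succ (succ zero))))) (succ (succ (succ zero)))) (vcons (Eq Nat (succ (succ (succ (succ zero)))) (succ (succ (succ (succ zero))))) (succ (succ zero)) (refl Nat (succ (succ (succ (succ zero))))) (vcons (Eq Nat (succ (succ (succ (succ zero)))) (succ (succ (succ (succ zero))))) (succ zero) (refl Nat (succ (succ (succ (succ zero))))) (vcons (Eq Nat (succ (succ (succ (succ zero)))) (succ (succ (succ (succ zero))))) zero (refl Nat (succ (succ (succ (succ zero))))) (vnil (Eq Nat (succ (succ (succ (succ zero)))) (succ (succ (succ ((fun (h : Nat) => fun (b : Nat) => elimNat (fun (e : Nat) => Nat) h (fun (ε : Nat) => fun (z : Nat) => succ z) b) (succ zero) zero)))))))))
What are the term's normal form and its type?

resulting normal form:
  refl (Vec (Eq Nat (succ (succ (succ (succ zero)))) (succ (succ (succ (succ zero))))) (succ (succ (succ zero)))) (vcons (Eq Nat (succ (succ (succ (succ zero)))) (succ (succ (succ (succ zero))))) (succ (succ zero)) (refl Nat (succ (succ (succ (succ zero))))) (vcons (Eq Nat (succ (succ (succ (succ zero)))) (succ (succ (succ (succ zero))))) (succ zero) (refl Nat (succ (succ (succ (succ zero))))) (vcons (Eq Nat (succ (succ (succ (succ zero)))) (succ (succ (succ (succ zero))))) zero (refl Nat (succ (succ (succ (succ zero))))) (vnil (Eq Nat (succ (succ (succ (succ zero)))) (succ (succ (succ (succ zero)))))))))
the term's type:
  Eq (Vec (Eq Nat (succ (succ (succ (succ zero)))) (succ (succ (succ (succ zero))))) (succ (succ (succ zero)))) (vcons (Eq Nat (succ (succ (succ (succ zero)))) (succ (succ (succ (succ zero))))) (succ (succ zero)) (refl Nat (succ (succ (succ (succ zero))))) (vcons (Eq Nat (succ (succ (succ (succ zero)))) (succ (succ (succ (succ zero))))) (succ zero) (refl Nat (succ (succ (succ (succ zero))))) (vcons (Eq Nat (succ (succ (succ (succ zero)))) (succ (succ (succ (succ zero))))) zero (refl Nat (succ (succ (succ (succ zero))))) (vnil (Eq Nat (succ (succ (succ (succ zero)))) (succ (succ (succ (succ zero))))))))) (vcons (Eq Nat (succ (succ (succ (succ zero)))) (succ (succ (succ (succ zero))))) (succ (succ zero)) (refl Nat (succ (succ (succ (succ zero))))) (vcons (Eq Nat (succ (succ (succ (succ zero)))) (succ (succ (succ (succ zero))))) (succ zero) (refl Nat (succ (succ (succ (succ zero))))) (vcons (Eq Nat (succ (succ (succ (succ zero)))) (succ (succ (succ (succ zero))))) zero (refl Nat (succ (succ (succ (succ zero))))) (vnil (Eq Nat (succ (succ (succ (succ zero)))) (succ (succ (succ (succ zero)))))))))
observation: reduction starts at a beta-redex, and 3 normal-order steps reach the normal form.


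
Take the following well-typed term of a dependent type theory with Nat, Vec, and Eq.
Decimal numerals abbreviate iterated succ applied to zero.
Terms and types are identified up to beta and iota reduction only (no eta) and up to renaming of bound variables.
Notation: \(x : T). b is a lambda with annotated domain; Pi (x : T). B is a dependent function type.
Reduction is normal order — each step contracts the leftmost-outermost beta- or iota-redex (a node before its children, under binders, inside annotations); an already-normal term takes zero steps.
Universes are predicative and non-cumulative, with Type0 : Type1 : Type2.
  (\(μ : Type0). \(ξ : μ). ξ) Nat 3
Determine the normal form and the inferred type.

resulting normal form:
  3
the term's type:
  Nat


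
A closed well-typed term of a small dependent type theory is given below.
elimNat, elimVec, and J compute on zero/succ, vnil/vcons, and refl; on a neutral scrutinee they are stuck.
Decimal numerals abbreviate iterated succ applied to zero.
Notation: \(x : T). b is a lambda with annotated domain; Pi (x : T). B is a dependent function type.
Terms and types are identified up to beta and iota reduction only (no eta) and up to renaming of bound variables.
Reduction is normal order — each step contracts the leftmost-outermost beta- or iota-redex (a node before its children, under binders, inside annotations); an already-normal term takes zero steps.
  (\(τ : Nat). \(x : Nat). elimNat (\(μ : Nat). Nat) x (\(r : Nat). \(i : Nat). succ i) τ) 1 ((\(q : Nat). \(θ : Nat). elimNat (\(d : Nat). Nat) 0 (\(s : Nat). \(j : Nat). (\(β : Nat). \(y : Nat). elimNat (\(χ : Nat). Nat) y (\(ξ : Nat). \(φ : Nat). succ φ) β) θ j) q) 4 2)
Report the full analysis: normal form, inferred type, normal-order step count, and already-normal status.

reduced normal form:
  9
the term's type:
  Nat
normal-order step count: 57
already normal: no
first redex: a beta-redex


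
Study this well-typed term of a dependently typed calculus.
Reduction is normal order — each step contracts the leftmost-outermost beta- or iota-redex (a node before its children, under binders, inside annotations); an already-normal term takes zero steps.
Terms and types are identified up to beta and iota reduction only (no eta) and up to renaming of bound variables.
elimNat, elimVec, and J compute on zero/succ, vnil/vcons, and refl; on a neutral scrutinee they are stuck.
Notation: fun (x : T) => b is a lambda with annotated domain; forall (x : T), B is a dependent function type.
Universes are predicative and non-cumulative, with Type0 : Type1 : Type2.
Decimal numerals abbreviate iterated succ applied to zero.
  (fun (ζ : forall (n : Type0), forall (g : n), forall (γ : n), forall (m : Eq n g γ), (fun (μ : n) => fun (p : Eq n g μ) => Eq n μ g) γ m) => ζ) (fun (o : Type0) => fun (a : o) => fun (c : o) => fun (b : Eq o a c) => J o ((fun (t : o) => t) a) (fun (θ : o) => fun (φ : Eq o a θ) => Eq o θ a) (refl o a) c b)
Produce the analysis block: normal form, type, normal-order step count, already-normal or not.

resulting normal form:
  fun (ζ : Type0) => fun (n : ζ) => fun (g : ζ) => fun (γ : Eq ζ n g) => J ζ n (fun (m : ζ) => fun (μ : Eq ζ n m) => Eq ζ m n) (refl ζ n) g γ
inferred type:
  forall (ζ : Type0), forall (n : ζ), forall (g : ζ), forall (γ : Eq ζ n g), Eq ζ g n
reduction steps (normal order): 2
term was already normal: no
first contracted redex: a beta-redex


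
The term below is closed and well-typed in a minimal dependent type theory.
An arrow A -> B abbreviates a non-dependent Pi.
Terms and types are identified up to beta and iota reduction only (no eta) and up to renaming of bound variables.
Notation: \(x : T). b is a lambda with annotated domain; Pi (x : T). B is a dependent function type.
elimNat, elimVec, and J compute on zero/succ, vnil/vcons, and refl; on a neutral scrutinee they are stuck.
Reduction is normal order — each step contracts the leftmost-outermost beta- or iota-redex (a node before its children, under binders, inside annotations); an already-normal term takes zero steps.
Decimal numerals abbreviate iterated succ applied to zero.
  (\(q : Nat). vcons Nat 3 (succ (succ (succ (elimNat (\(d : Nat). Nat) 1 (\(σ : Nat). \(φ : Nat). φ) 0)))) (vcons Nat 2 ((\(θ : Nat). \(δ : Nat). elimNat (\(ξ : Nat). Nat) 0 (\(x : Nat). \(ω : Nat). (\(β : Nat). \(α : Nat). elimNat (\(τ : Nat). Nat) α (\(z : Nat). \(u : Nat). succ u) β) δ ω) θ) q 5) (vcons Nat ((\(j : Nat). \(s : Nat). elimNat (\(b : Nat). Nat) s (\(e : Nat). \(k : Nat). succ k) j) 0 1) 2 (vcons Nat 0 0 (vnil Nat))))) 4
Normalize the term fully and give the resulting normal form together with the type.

reduced normal form:
  vcons Nat 3 4 (vcons Nat 2 20 (vcons Nat 1 2 (vcons Nat 0 0 (vnil Nat))))
the term's type:
  Vec Nat 4
observation: the first redex contracted is a beta-redex; the normal form is reached in 92 normal-order steps.


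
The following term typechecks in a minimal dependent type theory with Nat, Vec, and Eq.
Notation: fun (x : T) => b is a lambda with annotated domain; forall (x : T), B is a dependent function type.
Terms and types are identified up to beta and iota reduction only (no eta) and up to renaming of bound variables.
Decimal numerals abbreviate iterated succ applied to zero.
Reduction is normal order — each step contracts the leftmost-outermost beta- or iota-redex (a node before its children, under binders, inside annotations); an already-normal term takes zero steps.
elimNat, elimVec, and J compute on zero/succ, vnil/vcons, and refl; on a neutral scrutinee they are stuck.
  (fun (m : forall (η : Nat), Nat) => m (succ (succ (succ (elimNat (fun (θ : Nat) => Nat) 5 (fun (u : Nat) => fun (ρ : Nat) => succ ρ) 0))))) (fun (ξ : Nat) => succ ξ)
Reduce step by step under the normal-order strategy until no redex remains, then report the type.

reduction (normal order):
  (fun (m : forall (η : Nat), Nat) => m (succ (succ (succ (elimNat (fun (θ : Nat) => Nat) 5 (fun (u : Nat) => fun (ρ : Nat) => succ ρ) 0))))) (fun (ξ : Nat) => succ ξ)
  ~> (fun (m : Nat) => succ m) (succ (succ (succ (elimNat (fun (η : Nat) => Nat) 5 (fun (θ : Nat) => fun (u : Nat) => succ u) 0))))
  ~> succ (succ (succ (succ (elimNat (fun (m : Nat) => Nat) 5 (fun (η : Nat) => fun (θ : Nat) => succ θ) 0))))
  ~> 9
the term's type:
  Nat


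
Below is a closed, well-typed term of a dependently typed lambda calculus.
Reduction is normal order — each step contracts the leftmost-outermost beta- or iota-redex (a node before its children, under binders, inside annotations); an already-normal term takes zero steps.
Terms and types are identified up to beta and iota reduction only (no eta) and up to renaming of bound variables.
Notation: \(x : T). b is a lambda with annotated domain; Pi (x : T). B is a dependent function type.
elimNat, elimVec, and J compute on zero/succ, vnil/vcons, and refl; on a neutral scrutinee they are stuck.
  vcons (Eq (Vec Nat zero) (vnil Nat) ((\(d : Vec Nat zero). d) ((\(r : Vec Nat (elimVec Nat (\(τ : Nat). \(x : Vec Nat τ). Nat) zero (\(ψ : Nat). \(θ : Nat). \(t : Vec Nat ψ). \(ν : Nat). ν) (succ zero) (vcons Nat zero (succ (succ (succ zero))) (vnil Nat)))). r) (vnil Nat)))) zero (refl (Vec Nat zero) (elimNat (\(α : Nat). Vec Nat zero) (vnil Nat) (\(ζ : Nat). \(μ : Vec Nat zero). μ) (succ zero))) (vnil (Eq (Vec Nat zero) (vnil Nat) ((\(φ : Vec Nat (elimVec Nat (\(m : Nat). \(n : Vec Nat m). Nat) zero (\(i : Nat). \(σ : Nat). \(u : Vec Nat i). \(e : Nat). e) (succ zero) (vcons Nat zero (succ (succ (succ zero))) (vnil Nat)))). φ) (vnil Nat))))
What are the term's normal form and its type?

resulting normal form:
  vcons (Eq (Vec Nat zero) (vnil Nat) (vnil Nat)) zero (refl (Vec Nat zero) (vnil Nat)) (vnil (Eq (Vec Nat zero) (vnil Nat) (vnil Nat)))
type:
  Vec (Eq (Vec Nat zero) (vnil Nat) (vnil Nat)) (succ zero)
observation: normalization takes exactly 7 steps under the normal-order strategy.


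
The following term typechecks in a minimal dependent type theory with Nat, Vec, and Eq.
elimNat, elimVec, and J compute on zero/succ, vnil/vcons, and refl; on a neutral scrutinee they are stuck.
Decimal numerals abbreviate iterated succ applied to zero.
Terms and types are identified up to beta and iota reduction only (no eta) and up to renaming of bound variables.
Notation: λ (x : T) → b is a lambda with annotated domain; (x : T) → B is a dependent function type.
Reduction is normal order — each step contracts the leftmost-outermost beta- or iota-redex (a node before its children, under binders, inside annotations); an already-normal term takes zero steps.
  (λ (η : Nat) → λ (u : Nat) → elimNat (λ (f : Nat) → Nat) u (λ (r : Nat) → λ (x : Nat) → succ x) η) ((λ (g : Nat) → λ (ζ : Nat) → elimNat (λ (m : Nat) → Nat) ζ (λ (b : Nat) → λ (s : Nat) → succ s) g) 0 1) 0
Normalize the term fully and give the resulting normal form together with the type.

normal form:
  1
inferred type:
  Nat
observation: the leftmost-outermost redex is a beta-redex, and normalization takes 9 steps.


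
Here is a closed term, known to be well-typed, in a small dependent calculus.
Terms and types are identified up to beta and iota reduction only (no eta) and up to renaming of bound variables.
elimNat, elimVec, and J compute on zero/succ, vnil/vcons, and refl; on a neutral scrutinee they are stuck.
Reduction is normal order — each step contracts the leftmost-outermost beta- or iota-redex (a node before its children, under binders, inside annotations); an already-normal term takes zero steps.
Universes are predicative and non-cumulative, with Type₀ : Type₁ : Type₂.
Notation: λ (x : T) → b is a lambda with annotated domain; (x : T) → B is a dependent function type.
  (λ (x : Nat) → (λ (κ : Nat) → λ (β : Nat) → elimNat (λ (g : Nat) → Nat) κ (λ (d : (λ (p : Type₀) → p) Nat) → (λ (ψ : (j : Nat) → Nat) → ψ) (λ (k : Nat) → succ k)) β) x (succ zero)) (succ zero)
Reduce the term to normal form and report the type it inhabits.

resulting normal form:
  succ (succ zero)
inferred type:
  Nat
observation: the term reaches its normal form after 8 normal-order steps.


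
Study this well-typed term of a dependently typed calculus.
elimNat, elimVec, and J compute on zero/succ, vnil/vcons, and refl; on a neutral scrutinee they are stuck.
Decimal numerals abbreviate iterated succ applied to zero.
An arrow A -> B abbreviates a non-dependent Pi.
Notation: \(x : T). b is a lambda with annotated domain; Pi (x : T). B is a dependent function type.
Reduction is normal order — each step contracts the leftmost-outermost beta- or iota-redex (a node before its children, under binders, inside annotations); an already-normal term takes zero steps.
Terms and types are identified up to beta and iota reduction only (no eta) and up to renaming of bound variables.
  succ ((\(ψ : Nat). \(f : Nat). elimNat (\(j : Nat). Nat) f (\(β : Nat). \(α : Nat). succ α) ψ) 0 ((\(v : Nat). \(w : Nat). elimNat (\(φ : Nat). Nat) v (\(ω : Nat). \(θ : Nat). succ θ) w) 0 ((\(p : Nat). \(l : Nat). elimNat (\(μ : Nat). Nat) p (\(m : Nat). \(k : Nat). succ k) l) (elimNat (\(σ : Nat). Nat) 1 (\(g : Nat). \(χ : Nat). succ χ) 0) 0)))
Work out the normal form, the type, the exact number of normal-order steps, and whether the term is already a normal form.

resulting normal form:
  2
inferred type:
  Nat
normal-order step count: 13
already normal: no
first redex: a beta-redex


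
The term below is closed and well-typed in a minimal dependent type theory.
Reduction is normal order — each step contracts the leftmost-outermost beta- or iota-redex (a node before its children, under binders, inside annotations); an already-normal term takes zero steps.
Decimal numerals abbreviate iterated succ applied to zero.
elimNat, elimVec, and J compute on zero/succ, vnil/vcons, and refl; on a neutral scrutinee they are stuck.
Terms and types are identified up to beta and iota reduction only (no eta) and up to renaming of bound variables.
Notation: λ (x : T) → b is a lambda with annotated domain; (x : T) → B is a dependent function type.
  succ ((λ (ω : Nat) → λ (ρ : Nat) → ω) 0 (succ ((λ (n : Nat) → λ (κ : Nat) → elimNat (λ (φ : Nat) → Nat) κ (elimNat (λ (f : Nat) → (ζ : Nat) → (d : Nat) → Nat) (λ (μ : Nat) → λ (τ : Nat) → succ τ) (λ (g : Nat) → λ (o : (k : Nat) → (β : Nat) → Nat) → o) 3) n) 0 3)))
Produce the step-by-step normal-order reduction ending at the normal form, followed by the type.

normal-order reduction sequence:
  succ ((λ (ω : Nat) → λ (ρ : Nat) → ω) 0 (succ ((λ (n : Nat) → λ (κ : Nat) → elimNat (λ (φ : Nat) → Nat) κ (elimNat (λ (f : Nat) → (ζ : Nat) → (d : Nat) → Nat) (λ (μ : Nat) → λ (τ : Nat) → succ τ) (λ (g : Nat) → λ (o : (k : Nat) → (β : Nat) → Nat) → o) 3) n) 0 3)))
  ~> succ ((λ (ω : Nat) → 0) (succ ((λ (ρ : Nat) → λ (n : Nat) → elimNat (λ (κ : Nat) → Nat) n (elimNat (λ (φ : Nat) → (f : Nat) → (ζ : Nat) → Nat) (λ (d : Nat) → λ (μ : Nat) → succ μ) (λ (τ : Nat) → λ (g : (o : Nat) → (k : Nat) → Nat) → g) 3) ρ) 0 3)))
  ~> 1
the term's type:
  Nat


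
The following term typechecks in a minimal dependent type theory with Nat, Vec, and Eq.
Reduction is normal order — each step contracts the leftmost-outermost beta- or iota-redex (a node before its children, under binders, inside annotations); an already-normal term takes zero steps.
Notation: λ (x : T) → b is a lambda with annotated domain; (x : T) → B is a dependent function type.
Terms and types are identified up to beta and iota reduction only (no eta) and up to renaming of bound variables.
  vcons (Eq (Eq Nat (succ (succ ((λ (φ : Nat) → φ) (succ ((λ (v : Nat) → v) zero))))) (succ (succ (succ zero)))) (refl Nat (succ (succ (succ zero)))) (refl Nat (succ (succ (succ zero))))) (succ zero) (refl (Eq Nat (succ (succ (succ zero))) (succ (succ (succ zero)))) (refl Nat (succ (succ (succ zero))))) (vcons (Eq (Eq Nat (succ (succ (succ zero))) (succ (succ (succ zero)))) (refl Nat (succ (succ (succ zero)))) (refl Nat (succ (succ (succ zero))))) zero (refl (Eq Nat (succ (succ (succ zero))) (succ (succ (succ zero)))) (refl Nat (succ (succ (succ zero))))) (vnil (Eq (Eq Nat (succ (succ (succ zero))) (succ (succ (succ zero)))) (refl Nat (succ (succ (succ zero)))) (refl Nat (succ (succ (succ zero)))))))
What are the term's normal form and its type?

resulting normal form:
  vcons (Eq (Eq Nat (succ (succ (succ zero))) (succ (succ (succ zero)))) (refl Nat (succ (succ (succ zero)))) (refl Nat (succ (succ (succ zero))))) (succ zero) (refl (Eq Nat (succ (succ (succ zero))) (succ (succ (succ zero)))) (refl Nat (succ (succ (succ zero))))) (vcons (Eq (Eq Nat (succ (succ (succ zero))) (succ (succ (succ zero)))) (refl Nat (succ (succ (succ zero)))) (refl Nat (succ (succ (succ zero))))) zero (refl (Eq Nat (succ (succ (succ zero))) (succ (succ (succ zero)))) (refl Nat (succ (succ (succ zero))))) (vnil (Eq (Eq Nat (succ (succ (succ zero))) (succ (succ (succ zero)))) (refl Nat (succ (succ (succ zero)))) (refl Nat (succ (succ (succ zero)))))))
type:
  Vec (Eq (Eq Nat (succ (succ (succ zero))) (succ (succ (succ zero)))) (refl Nat (succ (succ (succ zero)))) (refl Nat (succ (succ (succ zero))))) (succ (succ zero))


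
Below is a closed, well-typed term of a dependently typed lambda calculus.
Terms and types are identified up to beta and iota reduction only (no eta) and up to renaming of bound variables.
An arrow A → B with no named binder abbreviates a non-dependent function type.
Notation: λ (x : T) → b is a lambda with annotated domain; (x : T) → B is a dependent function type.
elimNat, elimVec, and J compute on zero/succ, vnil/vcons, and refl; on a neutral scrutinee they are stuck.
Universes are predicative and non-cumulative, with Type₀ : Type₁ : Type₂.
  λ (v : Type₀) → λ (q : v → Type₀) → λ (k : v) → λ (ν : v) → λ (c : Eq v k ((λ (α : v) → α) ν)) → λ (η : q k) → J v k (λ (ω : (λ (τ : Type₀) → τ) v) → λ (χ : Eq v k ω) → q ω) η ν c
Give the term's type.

type:
  (v : Type₀) → (q : v → Type₀) → (k : v) → (ν : v) → Eq v k ν → q k → q ν


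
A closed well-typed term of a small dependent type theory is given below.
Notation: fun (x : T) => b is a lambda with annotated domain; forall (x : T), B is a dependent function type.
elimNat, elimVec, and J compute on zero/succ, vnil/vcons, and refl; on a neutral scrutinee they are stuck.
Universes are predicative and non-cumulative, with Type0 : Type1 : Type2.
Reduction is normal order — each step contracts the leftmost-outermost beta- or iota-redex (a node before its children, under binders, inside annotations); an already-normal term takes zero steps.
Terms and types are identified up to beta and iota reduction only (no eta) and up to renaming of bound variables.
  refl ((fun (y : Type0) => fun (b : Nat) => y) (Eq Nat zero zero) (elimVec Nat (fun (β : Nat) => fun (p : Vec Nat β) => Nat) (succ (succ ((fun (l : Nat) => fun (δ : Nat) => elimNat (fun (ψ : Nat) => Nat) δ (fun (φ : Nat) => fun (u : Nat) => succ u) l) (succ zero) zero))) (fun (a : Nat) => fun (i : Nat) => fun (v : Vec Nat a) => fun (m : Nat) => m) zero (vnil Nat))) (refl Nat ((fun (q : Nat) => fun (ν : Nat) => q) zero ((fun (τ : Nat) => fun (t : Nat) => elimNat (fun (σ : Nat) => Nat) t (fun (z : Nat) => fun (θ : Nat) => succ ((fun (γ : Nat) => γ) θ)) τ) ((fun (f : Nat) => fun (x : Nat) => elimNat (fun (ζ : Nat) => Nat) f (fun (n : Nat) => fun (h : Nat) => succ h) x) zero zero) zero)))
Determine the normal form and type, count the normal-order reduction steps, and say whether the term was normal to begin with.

resulting normal form:
  refl (Eq Nat zero zero) (refl Nat zero)
the term's type:
  Eq (Eq Nat zero zero) (refl Nat zero) (refl Nat zero)
normal-order step count: 4
already normal: no
first redex: a beta-redex


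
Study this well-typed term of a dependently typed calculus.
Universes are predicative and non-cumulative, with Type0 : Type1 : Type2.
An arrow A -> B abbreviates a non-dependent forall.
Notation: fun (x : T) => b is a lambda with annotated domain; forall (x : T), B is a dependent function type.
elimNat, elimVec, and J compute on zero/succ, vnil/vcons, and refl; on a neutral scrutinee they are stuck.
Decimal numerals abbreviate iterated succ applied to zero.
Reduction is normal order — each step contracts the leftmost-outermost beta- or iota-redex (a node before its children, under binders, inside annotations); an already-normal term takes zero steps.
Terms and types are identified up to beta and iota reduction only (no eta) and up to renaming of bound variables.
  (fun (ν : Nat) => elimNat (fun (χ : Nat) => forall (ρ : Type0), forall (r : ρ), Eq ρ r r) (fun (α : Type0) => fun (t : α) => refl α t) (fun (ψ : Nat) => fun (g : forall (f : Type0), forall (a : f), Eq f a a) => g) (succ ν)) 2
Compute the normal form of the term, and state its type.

reduced normal form:
  fun (ν : Type0) => fun (χ : ν) => refl ν χ
type:
  forall (ν : Type0), forall (χ : ν), Eq ν χ χ


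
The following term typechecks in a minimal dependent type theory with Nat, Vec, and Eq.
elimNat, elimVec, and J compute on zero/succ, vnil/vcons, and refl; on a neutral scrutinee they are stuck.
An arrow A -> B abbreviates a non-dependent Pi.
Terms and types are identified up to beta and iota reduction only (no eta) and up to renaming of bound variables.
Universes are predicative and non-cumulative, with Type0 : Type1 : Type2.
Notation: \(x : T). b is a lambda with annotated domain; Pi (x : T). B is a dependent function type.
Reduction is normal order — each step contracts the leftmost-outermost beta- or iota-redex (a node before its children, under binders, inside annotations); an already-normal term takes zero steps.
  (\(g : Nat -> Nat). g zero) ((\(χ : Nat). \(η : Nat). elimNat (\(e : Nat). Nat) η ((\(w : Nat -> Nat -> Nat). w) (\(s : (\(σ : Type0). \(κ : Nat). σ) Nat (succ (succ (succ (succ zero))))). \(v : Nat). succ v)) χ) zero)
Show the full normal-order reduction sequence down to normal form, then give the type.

normal-order reduction sequence:
  (\(g : Nat -> Nat). g zero) ((\(χ : Nat). \(η : Nat). elimNat (\(e : Nat). Nat) η ((\(w : Nat -> Nat -> Nat). w) (\(s : (\(σ : Type0). \(κ : Nat). σ) Nat (succ (succ (succ (succ zero))))). \(v : Nat). succ v)) χ) zero)
  ~> (\(g : Nat). \(χ : Nat). elimNat (\(η : Nat). Nat) χ ((\(e : Nat -> Nat -> Nat). e) (\(w : (\(s : Type0). \(σ : Nat). s) Nat (succ (succ (succ (succ zero))))). \(κ : Nat). succ κ)) g) zero zero
  ~> (\(g : Nat). elimNat (\(χ : Nat). Nat) g ((\(η : Nat -> Nat -> Nat). η) (\(e : (\(w : Type0). \(s : Nat). w) Nat (succ (succ (succ (succ zero))))). \(σ : Nat). succ σ)) zero) zero
  ~> elimNat (\(g : Nat). Nat) zero ((\(χ : Nat -> Nat -> Nat). χ) (\(η : (\(e : Type0). \(w : Nat). e) Nat (succ (succ (succ (succ zero))))). \(s : Nat). succ s)) zero
  ~> zero
the term's type:
  Nat


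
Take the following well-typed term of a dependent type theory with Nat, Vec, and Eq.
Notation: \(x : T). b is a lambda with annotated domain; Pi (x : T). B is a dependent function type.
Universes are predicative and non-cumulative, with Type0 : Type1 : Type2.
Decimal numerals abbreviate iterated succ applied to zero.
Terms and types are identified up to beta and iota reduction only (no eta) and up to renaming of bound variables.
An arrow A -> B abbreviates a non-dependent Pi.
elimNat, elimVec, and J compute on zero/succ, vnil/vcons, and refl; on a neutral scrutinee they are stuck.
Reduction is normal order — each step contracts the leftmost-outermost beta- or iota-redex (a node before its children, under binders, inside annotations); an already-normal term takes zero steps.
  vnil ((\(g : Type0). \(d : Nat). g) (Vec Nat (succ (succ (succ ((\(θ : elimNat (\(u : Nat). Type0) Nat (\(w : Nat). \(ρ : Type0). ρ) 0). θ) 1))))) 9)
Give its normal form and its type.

resulting normal form:
  vnil (Vec Nat 4)
the term's type:
  Vec (Vec Nat 4) 0


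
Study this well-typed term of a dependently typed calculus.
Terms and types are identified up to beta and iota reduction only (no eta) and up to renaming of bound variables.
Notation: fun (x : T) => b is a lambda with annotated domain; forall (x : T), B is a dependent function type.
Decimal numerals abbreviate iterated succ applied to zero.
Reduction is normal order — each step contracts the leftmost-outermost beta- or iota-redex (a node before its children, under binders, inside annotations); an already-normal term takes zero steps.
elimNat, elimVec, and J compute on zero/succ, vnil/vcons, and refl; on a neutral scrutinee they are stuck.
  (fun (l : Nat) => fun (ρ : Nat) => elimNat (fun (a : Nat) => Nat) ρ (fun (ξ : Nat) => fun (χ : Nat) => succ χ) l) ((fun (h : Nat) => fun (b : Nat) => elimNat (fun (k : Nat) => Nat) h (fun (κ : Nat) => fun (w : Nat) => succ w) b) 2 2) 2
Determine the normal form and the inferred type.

normal form:
  6
inferred type:
  Nat
observation: normalization takes exactly 24 steps under the normal-order strategy.


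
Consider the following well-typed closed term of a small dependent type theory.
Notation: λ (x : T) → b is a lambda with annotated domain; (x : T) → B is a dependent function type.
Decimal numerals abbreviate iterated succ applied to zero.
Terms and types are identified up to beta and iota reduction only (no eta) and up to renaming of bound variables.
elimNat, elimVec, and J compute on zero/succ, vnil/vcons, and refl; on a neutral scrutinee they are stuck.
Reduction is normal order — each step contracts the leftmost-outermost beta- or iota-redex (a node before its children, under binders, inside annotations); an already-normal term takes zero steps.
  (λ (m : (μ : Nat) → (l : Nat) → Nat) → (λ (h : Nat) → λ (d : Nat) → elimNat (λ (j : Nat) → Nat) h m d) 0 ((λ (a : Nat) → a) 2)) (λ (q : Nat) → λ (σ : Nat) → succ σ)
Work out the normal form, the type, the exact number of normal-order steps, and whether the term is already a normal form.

reduced normal form:
  2
type:
  Nat
reduction steps (normal order): 11
started in normal form: no
first contracted redex: a beta-redex


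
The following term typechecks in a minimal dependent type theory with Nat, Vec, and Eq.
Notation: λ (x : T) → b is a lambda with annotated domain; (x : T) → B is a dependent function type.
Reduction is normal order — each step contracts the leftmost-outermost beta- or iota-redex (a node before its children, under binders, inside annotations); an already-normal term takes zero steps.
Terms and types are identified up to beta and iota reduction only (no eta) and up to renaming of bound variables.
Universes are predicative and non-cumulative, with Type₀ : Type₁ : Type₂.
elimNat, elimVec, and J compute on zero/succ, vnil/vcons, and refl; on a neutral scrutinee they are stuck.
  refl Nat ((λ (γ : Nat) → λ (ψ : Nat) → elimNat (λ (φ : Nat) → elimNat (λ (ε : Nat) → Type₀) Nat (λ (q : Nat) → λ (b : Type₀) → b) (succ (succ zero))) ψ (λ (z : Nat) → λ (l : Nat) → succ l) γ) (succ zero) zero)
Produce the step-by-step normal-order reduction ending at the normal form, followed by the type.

normal-order reduction:
  refl Nat ((λ (γ : Nat) → λ (ψ : Nat) → elimNat (λ (φ : Nat) → elimNat (λ (ε : Nat) → Type₀) Nat (λ (q : Nat) → λ (b : Type₀) → b) (succ (succ zero))) ψ (λ (z : Nat) → λ (l : Nat) → succ l) γ) (succ zero) zero)
  ~> refl Nat ((λ (γ : Nat) → elimNat (λ (ψ : Nat) → elimNat (λ (φ : Nat) → Type₀) Nat (λ (ε : Nat) → λ (q : Type₀) → q) (succ (succ zero))) γ (λ (b : Nat) → λ (z : Nat) → succ z) (succ zero)) zero)
  ~> refl Nat (elimNat (λ (γ : Nat) → elimNat (λ (ψ : Nat) → Type₀) Nat (λ (φ : Nat) → λ (ε : Type₀) → ε) (succ (succ zero))) zero (λ (q : Nat) → λ (b : Nat) → succ b) (succ zero))
  ~> refl Nat ((λ (γ : Nat) → λ (ψ : Nat) → succ ψ) zero (elimNat (λ (φ : Nat) → elimNat (λ (ε : Nat) → Type₀) Nat (λ (q : Nat) → λ (b : Type₀) → b) (succ (succ zero))) zero (λ (z : Nat) → λ (l : Nat) → succ l) zero))
  ~> refl Nat ((λ (γ : Nat) → succ γ) (elimNat (λ (ψ : Nat) → elimNat (λ (φ : Nat) → Type₀) Nat (λ (ε : Nat) → λ (q : Type₀) → q) (succ (succ zero))) zero (λ (b : Nat) → λ (z : Nat) → succ z) zero))
  ~> refl Nat (succ (elimNat (λ (γ : Nat) → elimNat (λ (ψ : Nat) → Type₀) Nat (λ (φ : Nat) → λ (ε : Type₀) → ε) (succ (succ zero))) zero (λ (q : Nat) → λ (b : Nat) → succ b) zero))
  ~> refl Nat (succ zero)
type:
  Eq Nat (succ zero) (succ zero)


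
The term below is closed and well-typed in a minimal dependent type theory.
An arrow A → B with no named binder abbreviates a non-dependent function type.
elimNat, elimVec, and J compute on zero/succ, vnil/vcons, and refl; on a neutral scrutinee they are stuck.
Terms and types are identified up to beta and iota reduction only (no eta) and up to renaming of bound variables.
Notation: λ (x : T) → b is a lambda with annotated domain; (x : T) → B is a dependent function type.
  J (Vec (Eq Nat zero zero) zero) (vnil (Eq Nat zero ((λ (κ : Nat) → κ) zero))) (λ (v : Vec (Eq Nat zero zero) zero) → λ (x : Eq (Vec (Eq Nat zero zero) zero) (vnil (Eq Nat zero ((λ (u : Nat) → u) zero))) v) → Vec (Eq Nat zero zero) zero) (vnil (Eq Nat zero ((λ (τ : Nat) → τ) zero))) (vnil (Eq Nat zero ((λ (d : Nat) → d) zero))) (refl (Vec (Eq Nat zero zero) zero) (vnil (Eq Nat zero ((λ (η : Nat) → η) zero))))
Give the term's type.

type:
  Vec (Eq Nat zero zero) zero


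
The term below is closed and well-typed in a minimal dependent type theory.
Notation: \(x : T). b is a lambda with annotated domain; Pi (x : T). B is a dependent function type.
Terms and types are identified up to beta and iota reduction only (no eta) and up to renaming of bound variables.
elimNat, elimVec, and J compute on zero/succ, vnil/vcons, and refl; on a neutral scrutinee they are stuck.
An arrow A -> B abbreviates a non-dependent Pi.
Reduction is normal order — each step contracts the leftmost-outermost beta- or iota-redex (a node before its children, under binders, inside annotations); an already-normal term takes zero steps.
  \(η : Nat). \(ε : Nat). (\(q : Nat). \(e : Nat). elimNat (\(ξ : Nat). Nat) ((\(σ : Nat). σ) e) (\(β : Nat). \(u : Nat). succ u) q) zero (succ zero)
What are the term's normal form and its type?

resulting normal form:
  \(η : Nat). \(ε : Nat). succ zero
type:
  Nat -> Nat -> Nat
observation: the leftmost-outermost redex is a beta-redex, and normalization takes 4 steps.


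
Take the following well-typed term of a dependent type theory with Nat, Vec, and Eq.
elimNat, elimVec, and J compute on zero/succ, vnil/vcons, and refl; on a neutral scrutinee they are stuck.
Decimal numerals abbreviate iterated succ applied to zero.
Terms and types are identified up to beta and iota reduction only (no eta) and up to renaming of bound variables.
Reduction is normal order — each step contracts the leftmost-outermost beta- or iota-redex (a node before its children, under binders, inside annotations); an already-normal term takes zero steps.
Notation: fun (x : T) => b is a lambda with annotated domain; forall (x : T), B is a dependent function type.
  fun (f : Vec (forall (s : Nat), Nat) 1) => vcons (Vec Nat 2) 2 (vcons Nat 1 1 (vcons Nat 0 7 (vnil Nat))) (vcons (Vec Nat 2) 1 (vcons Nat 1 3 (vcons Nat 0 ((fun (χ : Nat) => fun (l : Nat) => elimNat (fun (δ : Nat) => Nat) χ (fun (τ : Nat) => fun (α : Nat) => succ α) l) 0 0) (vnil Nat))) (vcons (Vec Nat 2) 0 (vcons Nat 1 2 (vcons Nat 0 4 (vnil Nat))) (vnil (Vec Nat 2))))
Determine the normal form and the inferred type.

resulting normal form:
  fun (f : Vec (forall (s : Nat), Nat) 1) => vcons (Vec Nat 2) 2 (vcons Nat 1 1 (vcons Nat 0 7 (vnil Nat))) (vcons (Vec Nat 2) 1 (vcons Nat 1 3 (vcons Nat 0 0 (vnil Nat))) (vcons (Vec Nat 2) 0 (vcons Nat 1 2 (vcons Nat 0 4 (vnil Nat))) (vnil (Vec Nat 2))))
the term's type:
  forall (f : Vec (forall (s : Nat), Nat) 1), Vec (Vec Nat 2) 3


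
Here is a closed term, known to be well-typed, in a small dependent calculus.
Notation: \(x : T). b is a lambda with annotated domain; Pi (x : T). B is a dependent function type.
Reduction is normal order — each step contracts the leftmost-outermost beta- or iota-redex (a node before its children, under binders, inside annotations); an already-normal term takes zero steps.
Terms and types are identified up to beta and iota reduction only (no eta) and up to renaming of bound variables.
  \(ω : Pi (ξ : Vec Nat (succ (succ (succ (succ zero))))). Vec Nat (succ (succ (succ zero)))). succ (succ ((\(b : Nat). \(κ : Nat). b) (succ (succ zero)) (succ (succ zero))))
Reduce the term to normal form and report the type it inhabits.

normal form:
  \(ω : Pi (ξ : Vec Nat (succ (succ (succ (succ zero))))). Vec Nat (succ (succ (succ zero)))). succ (succ (succ (succ zero)))
inferred type:
  Pi (ω : Pi (ξ : Vec Nat (succ (succ (succ (succ zero))))). Vec Nat (succ (succ (succ zero)))). Nat
observation: the term reaches its normal form after 2 normal-order steps.


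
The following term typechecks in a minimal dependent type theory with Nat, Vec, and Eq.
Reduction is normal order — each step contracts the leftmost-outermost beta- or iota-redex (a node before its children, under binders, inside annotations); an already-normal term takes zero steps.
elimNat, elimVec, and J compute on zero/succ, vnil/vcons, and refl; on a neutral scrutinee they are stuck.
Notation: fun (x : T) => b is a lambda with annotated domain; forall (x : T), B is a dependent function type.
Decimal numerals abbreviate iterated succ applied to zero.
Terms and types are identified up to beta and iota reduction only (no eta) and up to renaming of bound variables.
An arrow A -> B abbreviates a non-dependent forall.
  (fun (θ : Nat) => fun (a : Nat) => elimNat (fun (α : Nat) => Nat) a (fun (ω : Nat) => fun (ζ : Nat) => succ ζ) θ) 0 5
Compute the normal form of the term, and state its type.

reduced normal form:
  5
type:
  Nat


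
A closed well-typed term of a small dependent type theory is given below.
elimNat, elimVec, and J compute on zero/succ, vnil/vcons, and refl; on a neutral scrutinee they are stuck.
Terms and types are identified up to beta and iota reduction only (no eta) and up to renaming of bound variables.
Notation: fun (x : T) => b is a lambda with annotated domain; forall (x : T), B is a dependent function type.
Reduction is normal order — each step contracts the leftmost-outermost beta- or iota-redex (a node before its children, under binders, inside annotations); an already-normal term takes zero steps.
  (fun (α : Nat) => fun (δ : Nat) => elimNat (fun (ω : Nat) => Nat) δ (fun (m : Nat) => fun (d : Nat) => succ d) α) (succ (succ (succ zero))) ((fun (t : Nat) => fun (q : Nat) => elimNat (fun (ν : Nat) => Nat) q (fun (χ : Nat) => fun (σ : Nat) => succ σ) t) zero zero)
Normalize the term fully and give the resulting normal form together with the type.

normal form:
  succ (succ (succ zero))
the term's type:
  Nat
observation: reduction starts at a beta-redex, and 15 normal-order steps reach the normal form.
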